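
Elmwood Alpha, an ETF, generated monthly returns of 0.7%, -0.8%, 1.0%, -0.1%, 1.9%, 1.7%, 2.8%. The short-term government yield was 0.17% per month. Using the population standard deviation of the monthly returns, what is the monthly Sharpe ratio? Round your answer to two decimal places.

Mean return r̄ = 7.20 / 7 = 1.0286%
Population σ = √[Σ(r − r̄)² / 7] = √[9.0743 / 7] = √1.2963 = 1.1386%
Sharpe = (r̄ − rf) / σ = (1.0286 − 0.17) / 1.1386 = 0.8586 / 1.1386 = 0.7541

0.75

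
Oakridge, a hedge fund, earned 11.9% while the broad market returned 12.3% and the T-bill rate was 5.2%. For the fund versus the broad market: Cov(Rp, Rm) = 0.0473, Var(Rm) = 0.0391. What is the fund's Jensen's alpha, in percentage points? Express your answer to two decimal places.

-1.89

β = Cov / Var = 0.0473 / 0.0391 = 1.2097
E[R] = Rf + β(Rm − Rf) = 5.2% + 1.2097 × (12.3% − 5.2%) = 13.7889%
α = Rp − E[R] = 11.9% − 13.7889% = -1.8889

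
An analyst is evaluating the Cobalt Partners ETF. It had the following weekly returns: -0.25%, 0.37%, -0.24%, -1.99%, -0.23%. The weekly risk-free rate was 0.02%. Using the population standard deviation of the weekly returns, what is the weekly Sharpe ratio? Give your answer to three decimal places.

Mean return r̄ = -2.340 / 5 = -0.4680%
Population σ = √[Σ(r − r̄)² / 5] = √[3.1749 / 5] = √0.6350 = 0.7969%
Sharpe = (r̄ − rf) / σ = (-0.4680 − 0.02) / 0.7969 = -0.4880 / 0.7969 = -0.6124

-0.612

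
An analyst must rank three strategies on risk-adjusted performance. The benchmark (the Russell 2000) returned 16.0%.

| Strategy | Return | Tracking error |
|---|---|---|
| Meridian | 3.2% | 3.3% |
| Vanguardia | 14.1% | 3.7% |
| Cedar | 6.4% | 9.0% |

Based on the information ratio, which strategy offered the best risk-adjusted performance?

Vanguardia

Meridian: IR = (3.2% − 16.0%) / 3.3% = -3.879
Vanguardia: IR = (14.1% − 16.0%) / 3.7% = -0.514
Cedar: IR = (6.4% − 16.0%) / 9.0% = -1.067
Highest: Vanguardia (-0.514).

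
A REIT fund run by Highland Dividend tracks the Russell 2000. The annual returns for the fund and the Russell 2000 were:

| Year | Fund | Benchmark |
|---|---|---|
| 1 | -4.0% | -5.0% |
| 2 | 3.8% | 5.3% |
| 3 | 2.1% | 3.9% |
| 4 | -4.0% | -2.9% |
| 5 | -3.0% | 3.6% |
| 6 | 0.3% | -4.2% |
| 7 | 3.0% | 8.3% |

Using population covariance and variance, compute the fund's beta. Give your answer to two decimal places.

r̄p = -0.2571%,  r̄m = 1.2857%
Cov = Σ(rp − r̄p)(rm − r̄m) / 7 = 10.7263
Var(rm) = Σ(rm − r̄m)² / 7 = 23.5184
β = Cov / Var = 10.7263 / 23.5184 = 0.4561

0.46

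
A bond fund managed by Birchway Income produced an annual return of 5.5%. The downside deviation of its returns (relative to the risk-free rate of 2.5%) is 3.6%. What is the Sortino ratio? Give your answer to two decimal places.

0.83

Sortino = (Rp − Rf) / σd = (5.5% − 2.5%) / 3.6% = 3.00% / 3.6% = 0.8333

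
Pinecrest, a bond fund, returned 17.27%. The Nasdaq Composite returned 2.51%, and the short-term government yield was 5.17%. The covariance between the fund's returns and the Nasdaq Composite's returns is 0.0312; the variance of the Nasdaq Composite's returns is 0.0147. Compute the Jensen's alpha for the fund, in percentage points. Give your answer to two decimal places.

17.75

β = Cov / Var = 0.0312 / 0.0147 = 2.1224
E[R] = Rf + β(Rm − Rf) = 5.17% + 2.1224 × (2.51% − 5.17%) = -0.4756%
α = Rp − E[R] = 17.27% − -0.4756% = 17.7456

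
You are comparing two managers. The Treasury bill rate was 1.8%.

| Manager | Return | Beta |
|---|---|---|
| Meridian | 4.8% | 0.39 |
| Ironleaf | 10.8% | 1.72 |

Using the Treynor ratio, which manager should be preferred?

Meridian: Treynor = (4.8% − 1.8%) / 0.39 = 7.692
Ironleaf: Treynor = (10.8% − 1.8%) / 1.72 = 5.233
Highest: Meridian (7.692).

Meridian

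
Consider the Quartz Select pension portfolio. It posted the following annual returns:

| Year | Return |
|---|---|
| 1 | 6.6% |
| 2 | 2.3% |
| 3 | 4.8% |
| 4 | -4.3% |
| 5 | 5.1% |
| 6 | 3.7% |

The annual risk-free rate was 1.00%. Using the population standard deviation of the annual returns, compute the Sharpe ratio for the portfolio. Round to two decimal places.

0.58

μ = (6.6 + 2.3 + 4.8 − 4.3 + 5.1 + 3.7) / 6 = 18.20 / 6 = 3.0333%
Σ(r − μ)² = 74.8733; population σ = √(74.8733/6) = 3.5325%
Sharpe = (μ − rf) / σ = (3.0333 − 1) / 3.5325 = 2.0333 / 3.5325 = 0.5756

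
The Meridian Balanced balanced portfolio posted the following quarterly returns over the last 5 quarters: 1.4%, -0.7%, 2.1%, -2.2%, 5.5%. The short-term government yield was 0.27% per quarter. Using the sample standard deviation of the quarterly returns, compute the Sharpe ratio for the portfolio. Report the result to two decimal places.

0.32

r̄ = (1.4 − 0.7 + 2.1 − 2.2 + 5.5) / 5 = 1.2200%
Sample std dev = √[34.5080 / 4] = 2.9372%
Sharpe = (r̄ − rf) / σ = (1.2200 − 0.27) / 2.9372 = 0.9500 / 2.9372 = 0.3234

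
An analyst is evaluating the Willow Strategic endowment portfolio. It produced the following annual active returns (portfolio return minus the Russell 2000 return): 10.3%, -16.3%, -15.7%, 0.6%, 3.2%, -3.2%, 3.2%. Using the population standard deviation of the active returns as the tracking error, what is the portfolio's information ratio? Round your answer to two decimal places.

-0.28

Mean return r̄ = -17.90 / 7 = -2.5571%
Population std dev = √[603.5771 / 7] = 9.2858%
IR = r̄ / tracking error = -2.5571 / 9.2858 = -0.2754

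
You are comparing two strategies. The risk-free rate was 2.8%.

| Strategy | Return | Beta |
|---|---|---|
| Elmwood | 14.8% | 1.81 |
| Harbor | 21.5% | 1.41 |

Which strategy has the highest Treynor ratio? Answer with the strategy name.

Harbor

Elmwood: Treynor = (14.8% − 2.8%) / 1.81 = 6.630
Harbor: Treynor = (21.5% − 2.8%) / 1.41 = 13.262
Highest: Harbor (13.262).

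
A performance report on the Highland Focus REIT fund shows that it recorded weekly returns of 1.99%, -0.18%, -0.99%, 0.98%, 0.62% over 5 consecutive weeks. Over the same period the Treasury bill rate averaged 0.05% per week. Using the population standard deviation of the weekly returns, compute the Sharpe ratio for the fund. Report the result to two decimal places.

0.43

r̄ = (1.99 − 0.18 − 0.99 + 0.98 + 0.62) / 5 = 2.420 / 5 = 0.4840%
Population σ = √[Σ(r − r̄)² / 5] = √[5.1461 / 5] = √1.0292 = 1.0145%
Sharpe = (r̄ − rf) / σ = (0.4840 − 0.05) / 1.0145 = 0.4340 / 1.0145 = 0.4278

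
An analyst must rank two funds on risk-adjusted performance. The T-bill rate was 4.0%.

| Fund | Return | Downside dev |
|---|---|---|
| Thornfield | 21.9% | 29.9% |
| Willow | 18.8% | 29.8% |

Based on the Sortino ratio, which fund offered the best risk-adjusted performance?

Thornfield: Sortino ratio = (21.9% − 4.0%) / 29.9% = 0.599
Willow: Sortino ratio = (18.8% − 4.0%) / 29.8% = 0.497
Highest: Thornfield (0.599).

Thornfield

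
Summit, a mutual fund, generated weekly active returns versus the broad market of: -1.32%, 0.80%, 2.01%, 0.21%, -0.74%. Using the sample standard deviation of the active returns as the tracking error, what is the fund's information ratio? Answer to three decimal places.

r̄ = (-1.32 + 0.8 + 2.01 + 0.21 − 0.74) / 5 = 0.1920%
Σ(r − r̄)² = (-1.32 − 0.1920)² + (0.8 − 0.1920)² + (2.01 − 0.1920)² + … = 6.8299
sample σ = √(6.8299 / 4) = √1.7075 = 1.3067%
IR = r̄ / tracking error = 0.1920 / 1.3067 = 0.1469

0.147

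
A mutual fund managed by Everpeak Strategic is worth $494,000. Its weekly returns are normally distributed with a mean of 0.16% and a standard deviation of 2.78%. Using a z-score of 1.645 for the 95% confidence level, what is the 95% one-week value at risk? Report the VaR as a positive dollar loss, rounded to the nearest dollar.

Return at the 95% tail: μ − z·σ = 0.16% − 1.645 × 2.78% = 0.16 − 4.5731 = -4.4131%
VaR = −(-4.4131%) × $494,000 = 4.4131% × $494,000 = $21,801

$21,801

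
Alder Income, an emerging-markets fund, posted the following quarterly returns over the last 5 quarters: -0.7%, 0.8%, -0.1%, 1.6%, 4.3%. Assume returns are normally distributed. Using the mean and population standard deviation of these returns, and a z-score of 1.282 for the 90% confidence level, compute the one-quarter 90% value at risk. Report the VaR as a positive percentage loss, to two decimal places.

1.06

μ = (-0.7 + 0.8 − 0.1 + 1.6 + 4.3) / 5 = 5.90 / 5 = 1.1800%
Population std dev = √[15.2280 / 5] = 1.7452%
VaR = −(μ − z·σ) = −(1.1800 − 1.282 × 1.7452) = −(-1.0573) = 1.0573%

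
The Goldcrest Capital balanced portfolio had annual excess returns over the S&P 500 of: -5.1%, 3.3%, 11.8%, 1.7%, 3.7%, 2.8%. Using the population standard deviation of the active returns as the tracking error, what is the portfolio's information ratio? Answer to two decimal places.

Mean return r̄ = 18.20 / 6 = 3.0333%
Σ(r − r̄)² = (-5.1 − 3.0333)² + (3.3 − 3.0333)² + (11.8 − 3.0333)² + … = 145.3533
population σ = √(145.3533 / 6) = √24.2256 = 4.9220%
IR = r̄ / tracking error = 3.0333 / 4.9220 = 0.6163

0.62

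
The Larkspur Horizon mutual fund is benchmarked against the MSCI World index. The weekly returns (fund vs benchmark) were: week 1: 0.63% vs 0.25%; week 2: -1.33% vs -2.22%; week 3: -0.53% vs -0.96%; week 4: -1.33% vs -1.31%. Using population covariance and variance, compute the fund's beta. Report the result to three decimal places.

r̄p = -0.6400%,  r̄m = -1.0600%
Cov = Σ(rp − r̄p)(rm − r̄m) / 4 = 0.6619
Var(rm) = Σ(rm − r̄m)² / 4 = 0.7836
β = Cov / Var = 0.6619 / 0.7836 = 0.8447

0.845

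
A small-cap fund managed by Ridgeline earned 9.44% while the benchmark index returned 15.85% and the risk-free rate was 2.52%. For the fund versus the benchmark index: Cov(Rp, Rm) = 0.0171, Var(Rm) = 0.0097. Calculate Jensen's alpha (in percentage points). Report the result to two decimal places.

-16.58

β = Cov / Var = 0.0171 / 0.0097 = 1.7629
E[R] = Rf + β(Rm − Rf) = 2.52% + 1.7629 × (15.85% − 2.52%) = 26.0195%
α = Rp − E[R] = 9.44% − 26.0195% = -16.5795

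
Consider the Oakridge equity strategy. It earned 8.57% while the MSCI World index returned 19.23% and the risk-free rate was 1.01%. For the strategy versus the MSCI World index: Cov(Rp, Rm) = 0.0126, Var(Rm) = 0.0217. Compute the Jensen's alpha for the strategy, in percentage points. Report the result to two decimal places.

-3.02

β = Cov / Var = 0.0126 / 0.0217 = 0.5806
E[R] = Rf + β(Rm − Rf) = 1.01% + 0.5806 × (19.23% − 1.01%) = 11.5885%
α = Rp − E[R] = 8.57% − 11.5885% = -3.0185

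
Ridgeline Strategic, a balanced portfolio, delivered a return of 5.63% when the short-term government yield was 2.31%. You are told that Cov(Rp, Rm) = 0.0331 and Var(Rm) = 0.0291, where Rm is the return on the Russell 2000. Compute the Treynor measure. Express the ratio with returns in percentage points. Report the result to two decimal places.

2.92

β = Cov / Var = 0.0331 / 0.0291 = 1.1375
Treynor = (Rp − Rf) / β = (5.63% − 2.31%) / 1.1375 = 3.32 / 1.1375 = 2.9187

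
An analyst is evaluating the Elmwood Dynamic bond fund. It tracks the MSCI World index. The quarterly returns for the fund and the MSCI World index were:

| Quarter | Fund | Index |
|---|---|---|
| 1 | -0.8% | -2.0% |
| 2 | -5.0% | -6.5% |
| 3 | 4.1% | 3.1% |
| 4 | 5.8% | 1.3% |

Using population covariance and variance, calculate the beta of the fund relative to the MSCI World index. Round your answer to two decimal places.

r̄p = 1.0250%,  r̄m = -1.0250%
Cov = Σ(rp − r̄p)(rm − r̄m) / 4 = 14.6381
Var(rm) = Σ(rm − r̄m)² / 4 = 13.3369
β = Cov / Var = 14.6381 / 13.3369 = 1.0976

1.10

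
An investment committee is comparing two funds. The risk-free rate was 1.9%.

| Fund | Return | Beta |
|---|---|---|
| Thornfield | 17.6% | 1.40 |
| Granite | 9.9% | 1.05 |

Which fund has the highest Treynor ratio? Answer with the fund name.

Thornfield: Treynor = (17.6% − 1.9%) / 1.40 = 11.214
Granite: Treynor = (9.9% − 1.9%) / 1.05 = 7.619
Highest: Thornfield (11.214).

Thornfield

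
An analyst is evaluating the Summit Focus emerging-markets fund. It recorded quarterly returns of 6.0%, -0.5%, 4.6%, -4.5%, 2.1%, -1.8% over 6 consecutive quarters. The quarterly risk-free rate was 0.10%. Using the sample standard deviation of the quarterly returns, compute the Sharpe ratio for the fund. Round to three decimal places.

0.222

r̄ = (6 − 0.5 + 4.6 − 4.5 + 2.1 − 1.8) / 6 = 0.9833%
Σ(r − r̄)² = (6 − 0.9833)² + (-0.5 − 0.9833)² + (4.6 − 0.9833)² + … = 79.5083
σ = √[79.5083 / 5] = 3.9877%
Sharpe = (r̄ − rf) / σ = (0.9833 − 0.1) / 3.9877 = 0.8833 / 3.9877 = 0.2215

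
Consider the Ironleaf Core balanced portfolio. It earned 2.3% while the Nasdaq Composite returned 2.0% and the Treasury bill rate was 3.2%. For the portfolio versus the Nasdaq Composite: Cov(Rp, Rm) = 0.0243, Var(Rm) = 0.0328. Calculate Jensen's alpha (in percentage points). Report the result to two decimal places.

β = Cov / Var = 0.0243 / 0.0328 = 0.7409
E[R] = Rf + β(Rm − Rf) = 3.2% + 0.7409 × (2.0% − 3.2%) = 2.3109%
α = Rp − E[R] = 2.3% − 2.3109% = -0.0109

-0.01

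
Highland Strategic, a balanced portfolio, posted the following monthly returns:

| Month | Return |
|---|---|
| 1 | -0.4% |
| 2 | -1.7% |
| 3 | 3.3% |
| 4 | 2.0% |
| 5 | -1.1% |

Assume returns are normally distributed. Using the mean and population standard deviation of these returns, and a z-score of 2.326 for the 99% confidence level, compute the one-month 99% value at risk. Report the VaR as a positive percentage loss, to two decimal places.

r̄ = (-0.4 − 1.7 + 3.3 + 2 − 1.1) / 5 = 2.10 / 5 = 0.4200%
Σ(r − r̄)² = 18.2680; population σ = √(18.2680/5) = 1.9114%
VaR = −(r̄ − z·σ) = −(0.4200 − 2.326 × 1.9114) = −(-4.0259) = 4.0259%

4.03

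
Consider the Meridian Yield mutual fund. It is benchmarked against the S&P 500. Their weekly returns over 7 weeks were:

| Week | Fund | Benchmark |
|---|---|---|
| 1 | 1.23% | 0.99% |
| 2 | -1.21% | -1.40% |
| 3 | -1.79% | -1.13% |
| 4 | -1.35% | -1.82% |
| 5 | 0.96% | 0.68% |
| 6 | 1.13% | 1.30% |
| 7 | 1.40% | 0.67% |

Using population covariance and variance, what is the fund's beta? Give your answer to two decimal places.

1.04

r̄p = 0.0529%,  r̄m = -0.1014%
Cov = Σ(rp − r̄p)(rm − r̄m) / 7 = 1.4984
Var(rm) = Σ(rm − r̄m)² / 7 = 1.4370
β = Cov / Var = 1.4984 / 1.4370 = 1.0427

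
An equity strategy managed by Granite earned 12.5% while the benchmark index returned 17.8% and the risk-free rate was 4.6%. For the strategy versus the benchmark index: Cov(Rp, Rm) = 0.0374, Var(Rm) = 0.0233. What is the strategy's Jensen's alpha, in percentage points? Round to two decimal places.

-13.29

β = Cov / Var = 0.0374 / 0.0233 = 1.6052
E[R] = Rf + β(Rm − Rf) = 4.6% + 1.6052 × (17.8% − 4.6%) = 25.7886%
α = Rp − E[R] = 12.5% − 25.7886% = -13.2886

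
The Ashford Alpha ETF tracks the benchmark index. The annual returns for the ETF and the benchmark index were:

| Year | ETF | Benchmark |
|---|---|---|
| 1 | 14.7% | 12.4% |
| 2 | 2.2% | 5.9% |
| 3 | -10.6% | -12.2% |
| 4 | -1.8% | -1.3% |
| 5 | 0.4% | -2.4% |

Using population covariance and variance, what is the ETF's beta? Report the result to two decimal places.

0.94

r̄p = 0.9800%,  r̄m = 0.4800%
Cov = Σ(rp − r̄p)(rm − r̄m) / 5 = 64.7216
Var(rm) = Σ(rm − r̄m)² / 5 = 68.7416
β = Cov / Var = 64.7216 / 68.7416 = 0.9415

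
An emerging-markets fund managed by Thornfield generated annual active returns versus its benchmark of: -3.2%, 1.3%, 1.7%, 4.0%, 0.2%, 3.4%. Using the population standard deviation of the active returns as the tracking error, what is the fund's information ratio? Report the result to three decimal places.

Mean return r̄ = 7.40 / 6 = 1.2333%
Σ(r − r̄)² = (-3.2 − 1.2333)² + (1.3 − 1.2333)² + … = 33.2933
σ = √[33.2933 / 6] = 2.3556%
IR = r̄ / tracking error = 1.2333 / 2.3556 = 0.5236

0.524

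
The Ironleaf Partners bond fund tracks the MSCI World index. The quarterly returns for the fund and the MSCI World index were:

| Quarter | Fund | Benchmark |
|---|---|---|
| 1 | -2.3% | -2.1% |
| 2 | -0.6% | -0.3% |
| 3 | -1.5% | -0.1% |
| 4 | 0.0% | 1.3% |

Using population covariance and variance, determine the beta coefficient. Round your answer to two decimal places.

r̄p = -1.1000%,  r̄m = -0.3000%
Cov = Σ(rp − r̄p)(rm − r̄m) / 4 = 0.9600
Var(rm) = Σ(rm − r̄m)² / 4 = 1.4600
β = Cov / Var = 0.9600 / 1.4600 = 0.6575

0.66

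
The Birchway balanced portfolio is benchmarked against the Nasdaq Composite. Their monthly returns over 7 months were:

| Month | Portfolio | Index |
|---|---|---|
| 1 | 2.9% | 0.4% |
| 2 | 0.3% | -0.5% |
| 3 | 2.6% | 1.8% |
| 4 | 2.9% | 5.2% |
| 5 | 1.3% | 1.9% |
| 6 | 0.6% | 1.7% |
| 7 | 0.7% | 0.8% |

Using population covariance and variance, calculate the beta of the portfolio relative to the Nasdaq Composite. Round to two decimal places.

0.34

r̄p = 1.6143%,  r̄m = 1.6143%
Cov = Σ(rp − r̄p)(rm − r̄m) / 7 = 0.9398
Var(rm) = Σ(rm − r̄m)² / 7 = 2.7984
β = Cov / Var = 0.9398 / 2.7984 = 0.3358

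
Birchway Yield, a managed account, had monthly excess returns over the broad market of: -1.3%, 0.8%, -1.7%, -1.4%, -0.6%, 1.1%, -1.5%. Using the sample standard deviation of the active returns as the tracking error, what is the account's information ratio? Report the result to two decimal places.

-0.57

r̄ = (-1.3 + 0.8 − 1.7 − 1.4 − 0.6 + 1.1 − 1.5) / 7 = -4.60 / 7 = -0.6571%
Σ(r − r̄)² = 7.9771; sample σ = √(7.9771/6) = 1.1530%
IR = r̄ / tracking error = -0.6571 / 1.1530 = -0.5699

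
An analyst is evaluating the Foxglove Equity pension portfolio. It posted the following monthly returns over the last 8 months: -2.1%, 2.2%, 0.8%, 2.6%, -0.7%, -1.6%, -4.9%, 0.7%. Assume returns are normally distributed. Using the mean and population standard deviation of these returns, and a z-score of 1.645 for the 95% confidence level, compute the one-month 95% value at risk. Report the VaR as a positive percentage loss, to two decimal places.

μ = (-2.1 + 2.2 + 0.8 + 2.6 − 0.7 − 1.6 − 4.9 + 0.7) / 8 = -3.00 / 8 = -0.3750%
Population std dev = √[43.0750 / 8] = 2.3204%
VaR = −(μ − z·σ) = −(-0.3750 − 1.645 × 2.3204) = −(-4.1921) = 4.1921%

4.19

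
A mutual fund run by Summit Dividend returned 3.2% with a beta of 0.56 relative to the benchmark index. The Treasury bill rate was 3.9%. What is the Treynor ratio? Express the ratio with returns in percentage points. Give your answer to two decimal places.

Treynor = (Rp − Rf) / β = (3.2% − 3.9%) / 0.56 = -0.70 / 0.56 = -1.2500

-1.25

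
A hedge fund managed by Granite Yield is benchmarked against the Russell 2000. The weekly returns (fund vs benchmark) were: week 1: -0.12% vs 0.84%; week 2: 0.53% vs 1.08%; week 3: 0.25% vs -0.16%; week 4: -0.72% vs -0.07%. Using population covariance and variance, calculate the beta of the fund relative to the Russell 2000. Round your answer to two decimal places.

r̄p = -0.0150%,  r̄m = 0.4225%
Cov = Σ(rp − r̄p)(rm − r̄m) / 4 = 0.1268
Var(rm) = Σ(rm − r̄m)² / 4 = 0.2971
β = Cov / Var = 0.1268 / 0.2971 = 0.4268

0.43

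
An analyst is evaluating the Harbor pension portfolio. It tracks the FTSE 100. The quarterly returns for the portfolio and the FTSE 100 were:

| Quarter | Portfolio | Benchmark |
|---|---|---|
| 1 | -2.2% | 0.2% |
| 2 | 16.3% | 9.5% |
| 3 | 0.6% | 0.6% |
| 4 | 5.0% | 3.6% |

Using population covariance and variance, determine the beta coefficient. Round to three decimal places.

1.886

r̄p = 4.9250%,  r̄m = 3.4750%
Cov = Σ(rp − r̄p)(rm − r̄m) / 4 = 26.0781
Var(rm) = Σ(rm − r̄m)² / 4 = 13.8269
β = Cov / Var = 26.0781 / 13.8269 = 1.8860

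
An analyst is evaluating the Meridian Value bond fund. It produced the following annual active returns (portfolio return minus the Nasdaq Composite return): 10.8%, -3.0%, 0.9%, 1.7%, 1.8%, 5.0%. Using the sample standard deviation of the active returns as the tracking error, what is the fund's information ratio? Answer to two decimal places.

μ = (10.8 − 3 + 0.9 + 1.7 + 1.8 + 5) / 6 = 2.8667%
Σ(r − μ)² = (10.8 − 2.8667)² + (-3 − 2.8667)² + … = 108.2733
σ = √[108.2733 / 5] = 4.6535%
IR = μ / tracking error = 2.8667 / 4.6535 = 0.6160

0.62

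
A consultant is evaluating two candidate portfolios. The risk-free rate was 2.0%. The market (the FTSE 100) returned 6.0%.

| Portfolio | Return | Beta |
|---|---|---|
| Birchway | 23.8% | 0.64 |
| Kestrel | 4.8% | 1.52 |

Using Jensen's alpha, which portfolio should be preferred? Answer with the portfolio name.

Birchway

Birchway: α = 23.8% − [2.0% + 0.64 × (6.0% − 2.0%)] = 19.240
Kestrel: α = 4.8% − [2.0% + 1.52 × (6.0% − 2.0%)] = -3.280
Highest: Birchway (19.240).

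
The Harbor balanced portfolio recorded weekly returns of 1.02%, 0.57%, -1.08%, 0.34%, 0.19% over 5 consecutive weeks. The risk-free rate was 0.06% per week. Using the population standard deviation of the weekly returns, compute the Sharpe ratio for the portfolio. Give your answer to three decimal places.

0.211

r̄ = (1.02 + 0.57 − 1.08 + 0.34 + 0.19) / 5 = 0.2080%
Population σ = √[Σ(r − r̄)² / 5] = √[2.4671 / 5] = √0.4934 = 0.7024%
Sharpe = (r̄ − rf) / σ = (0.2080 − 0.06) / 0.7024 = 0.1480 / 0.7024 = 0.2107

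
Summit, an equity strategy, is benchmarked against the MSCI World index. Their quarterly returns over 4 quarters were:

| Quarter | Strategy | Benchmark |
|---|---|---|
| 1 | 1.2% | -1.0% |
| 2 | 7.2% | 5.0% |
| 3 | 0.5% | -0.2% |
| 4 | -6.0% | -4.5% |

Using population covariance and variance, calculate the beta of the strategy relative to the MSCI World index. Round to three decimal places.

1.347

r̄p = 0.7250%,  r̄m = -0.1750%
Cov = Σ(rp − r̄p)(rm − r̄m) / 4 = 15.5519
Var(rm) = Σ(rm − r̄m)² / 4 = 11.5419
β = Cov / Var = 15.5519 / 11.5419 = 1.3474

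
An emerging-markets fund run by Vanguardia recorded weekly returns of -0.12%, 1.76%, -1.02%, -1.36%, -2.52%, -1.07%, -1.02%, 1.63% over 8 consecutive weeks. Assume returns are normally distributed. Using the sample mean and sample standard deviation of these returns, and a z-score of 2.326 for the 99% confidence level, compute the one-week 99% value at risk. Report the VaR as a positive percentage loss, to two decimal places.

Mean return r̄ = -3.720 / 8 = -0.4650%
Σ(r − r̄)² = 15.4648; sample σ = √(15.4648/7) = 1.4864%
VaR = −(r̄ − z·σ) = −(-0.4650 − 2.326 × 1.4864) = −(-3.9224) = 3.9224%

3.92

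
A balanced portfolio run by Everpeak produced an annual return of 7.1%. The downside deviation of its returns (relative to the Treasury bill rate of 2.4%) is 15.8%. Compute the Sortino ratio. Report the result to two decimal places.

Sortino = (Rp − Rf) / σd = (7.1% − 2.4%) / 15.8% = 4.70% / 15.8% = 0.2975

0.30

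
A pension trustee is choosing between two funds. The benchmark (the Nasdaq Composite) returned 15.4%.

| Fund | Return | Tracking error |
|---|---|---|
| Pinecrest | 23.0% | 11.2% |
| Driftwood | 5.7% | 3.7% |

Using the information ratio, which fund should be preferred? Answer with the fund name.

Pinecrest: IR = (23.0% − 15.4%) / 11.2% = 0.679
Driftwood: IR = (5.7% − 15.4%) / 3.7% = -2.622
Highest: Pinecrest (0.679).

Pinecrest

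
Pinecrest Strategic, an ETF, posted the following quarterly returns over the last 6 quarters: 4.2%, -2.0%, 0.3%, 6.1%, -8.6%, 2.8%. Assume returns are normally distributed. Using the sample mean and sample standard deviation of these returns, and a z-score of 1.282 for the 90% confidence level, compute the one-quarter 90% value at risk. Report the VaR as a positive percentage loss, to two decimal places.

6.30

r̄ = (4.2 − 2 + 0.3 + 6.1 − 8.6 + 2.8) / 6 = 2.80 / 6 = 0.4667%
Σ(r − r̄)² = (4.2 − 0.4667)² + (-2 − 0.4667)² + … = 139.4333
σ = √[139.4333 / 5] = 5.2808%
VaR = −(r̄ − z·σ) = −(0.4667 − 1.282 × 5.2808) = −(-6.3033) = 6.3033%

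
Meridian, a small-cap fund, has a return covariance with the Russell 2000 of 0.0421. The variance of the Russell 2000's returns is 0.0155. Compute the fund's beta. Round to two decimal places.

2.72

β = Cov(Rp, Rm) / Var(Rm) = 0.0421 / 0.0155 = 2.7161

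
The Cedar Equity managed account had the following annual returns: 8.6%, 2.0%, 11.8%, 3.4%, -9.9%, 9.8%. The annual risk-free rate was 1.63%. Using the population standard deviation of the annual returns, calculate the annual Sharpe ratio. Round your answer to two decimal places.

r̄ = (8.6 + 2 + 11.8 + 3.4 − 9.9 + 9.8) / 6 = 4.2833%
Σ(r − r̄)² = 312.7283; population σ = √(312.7283/6) = 7.2195%
Sharpe = (r̄ − rf) / σ = (4.2833 − 1.63) / 7.2195 = 2.6533 / 7.2195 = 0.3675

0.37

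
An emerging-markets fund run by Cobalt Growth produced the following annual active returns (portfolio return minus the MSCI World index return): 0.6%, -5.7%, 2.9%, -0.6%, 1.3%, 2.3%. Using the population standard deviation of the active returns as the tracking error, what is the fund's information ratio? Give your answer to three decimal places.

r̄ = (0.6 − 5.7 + 2.9 − 0.6 + 1.3 + 2.3) / 6 = 0.80 / 6 = 0.1333%
Σ(r − r̄)² = (0.6 − 0.1333)² + (-5.7 − 0.1333)² + (2.9 − 0.1333)² + … = 48.4933
σ = √[48.4933 / 6] = 2.8429%
IR = r̄ / tracking error = 0.1333 / 2.8429 = 0.0469

0.047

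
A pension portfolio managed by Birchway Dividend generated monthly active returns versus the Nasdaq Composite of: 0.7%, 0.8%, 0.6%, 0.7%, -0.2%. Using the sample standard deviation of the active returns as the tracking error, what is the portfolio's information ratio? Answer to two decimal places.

1.27

r̄ = (0.7 + 0.8 + 0.6 + 0.7 − 0.2) / 5 = 2.60 / 5 = 0.5200%
Σ(r − r̄)² = (0.7 − 0.5200)² + (0.8 − 0.5200)² + … = 0.6680
σ = √[0.6680 / 4] = 0.4087%
IR = r̄ / tracking error = 0.5200 / 0.4087 = 1.2723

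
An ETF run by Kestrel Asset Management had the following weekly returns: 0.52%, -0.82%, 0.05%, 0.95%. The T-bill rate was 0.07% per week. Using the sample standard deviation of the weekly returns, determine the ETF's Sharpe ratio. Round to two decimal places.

Mean return r̄ = 0.700 / 4 = 0.1750%
Sample σ = √[Σ(r − r̄)² / 3] = √[1.7253 / 3] = √0.5751 = 0.7584%
Sharpe = (r̄ − rf) / σ = (0.1750 − 0.07) / 0.7584 = 0.1050 / 0.7584 = 0.1384

0.14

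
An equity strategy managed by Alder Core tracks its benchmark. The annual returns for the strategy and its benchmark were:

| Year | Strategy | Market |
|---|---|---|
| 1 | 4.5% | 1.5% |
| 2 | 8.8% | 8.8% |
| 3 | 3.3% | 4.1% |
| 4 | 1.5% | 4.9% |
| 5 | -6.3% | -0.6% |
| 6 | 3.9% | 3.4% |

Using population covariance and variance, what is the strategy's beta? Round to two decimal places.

1.26

r̄p = 2.6167%,  r̄m = 3.6833%
Cov = Σ(rp − r̄p)(rm − r̄m) / 6 = 10.7136
Var(rm) = Σ(rm − r̄m)² / 6 = 8.5047
β = Cov / Var = 10.7136 / 8.5047 = 1.2597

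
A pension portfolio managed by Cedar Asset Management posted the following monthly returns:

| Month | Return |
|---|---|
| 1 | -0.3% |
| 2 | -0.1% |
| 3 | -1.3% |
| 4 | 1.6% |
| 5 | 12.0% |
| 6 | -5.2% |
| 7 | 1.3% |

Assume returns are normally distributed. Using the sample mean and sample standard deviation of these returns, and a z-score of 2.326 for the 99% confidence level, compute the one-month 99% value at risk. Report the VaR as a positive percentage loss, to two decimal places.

r̄ = (-0.3 − 0.1 − 1.3 + 1.6 + 12 − 5.2 + 1.3) / 7 = 8.00 / 7 = 1.1429%
Sample std dev = √[167.9371 / 6] = 5.2905%
VaR = −(r̄ − z·σ) = −(1.1429 − 2.326 × 5.2905) = −(-11.1628) = 11.1628%

11.16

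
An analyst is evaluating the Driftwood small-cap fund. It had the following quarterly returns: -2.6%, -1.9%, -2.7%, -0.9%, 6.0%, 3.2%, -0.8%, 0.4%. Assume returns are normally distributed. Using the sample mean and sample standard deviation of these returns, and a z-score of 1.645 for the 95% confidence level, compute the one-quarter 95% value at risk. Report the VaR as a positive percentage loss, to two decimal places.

4.94

μ = (-2.6 − 1.9 − 2.7 − 0.9 + 6 + 3.2 − 0.8 + 0.4) / 8 = 0.70 / 8 = 0.0875%
Sample std dev = √[65.4488 / 7] = 3.0577%
VaR = −(μ − z·σ) = −(0.0875 − 1.645 × 3.0577) = −(-4.9424) = 4.9424%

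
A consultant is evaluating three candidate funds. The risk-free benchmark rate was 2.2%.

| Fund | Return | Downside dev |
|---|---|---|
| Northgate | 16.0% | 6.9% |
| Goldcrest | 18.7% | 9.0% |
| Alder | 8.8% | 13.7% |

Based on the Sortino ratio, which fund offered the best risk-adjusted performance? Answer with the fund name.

Northgate: Sortino ratio = (16.0% − 2.2%) / 6.9% = 2.000
Goldcrest: Sortino ratio = (18.7% − 2.2%) / 9.0% = 1.833
Alder: Sortino ratio = (8.8% − 2.2%) / 13.7% = 0.482
Highest: Northgate (2.000).

Northgate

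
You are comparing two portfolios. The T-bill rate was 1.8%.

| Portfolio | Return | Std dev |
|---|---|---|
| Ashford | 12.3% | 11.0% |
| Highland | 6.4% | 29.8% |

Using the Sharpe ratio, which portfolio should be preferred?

Ashford

Ashford: Sharpe ratio = (12.3% − 1.8%) / 11.0% = 0.955
Highland: Sharpe ratio = (6.4% − 1.8%) / 29.8% = 0.154
Highest: Ashford (0.955).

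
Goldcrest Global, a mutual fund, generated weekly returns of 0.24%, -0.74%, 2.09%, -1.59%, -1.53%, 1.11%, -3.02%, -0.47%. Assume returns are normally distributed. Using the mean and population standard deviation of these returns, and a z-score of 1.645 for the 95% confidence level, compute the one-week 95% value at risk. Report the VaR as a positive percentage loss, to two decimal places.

r̄ = (0.24 − 0.74 + 2.09 − 1.59 − 1.53 + 1.11 − 3.02 − 0.47) / 8 = -0.4888%
Σ(r − r̄)² = (0.24 − (-0.4888))² + (-0.74 − (-0.4888))² + (2.09 − (-0.4888))² + … = 18.5047
population σ = √(18.5047 / 8) = √2.3131 = 1.5209%
VaR = −(r̄ − z·σ) = −(-0.4888 − 1.645 × 1.5209) = −(-2.9907) = 2.9907%

2.99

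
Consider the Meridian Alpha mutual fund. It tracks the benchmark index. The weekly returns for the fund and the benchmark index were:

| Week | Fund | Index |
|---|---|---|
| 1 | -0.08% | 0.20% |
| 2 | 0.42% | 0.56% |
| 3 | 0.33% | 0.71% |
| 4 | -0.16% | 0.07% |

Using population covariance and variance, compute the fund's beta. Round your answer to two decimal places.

0.91

r̄p = 0.1275%,  r̄m = 0.3850%
Cov = Σ(rp − r̄p)(rm − r̄m) / 4 = 0.0615
Var(rm) = Σ(rm − r̄m)² / 4 = 0.0674
β = Cov / Var = 0.0615 / 0.0674 = 0.9125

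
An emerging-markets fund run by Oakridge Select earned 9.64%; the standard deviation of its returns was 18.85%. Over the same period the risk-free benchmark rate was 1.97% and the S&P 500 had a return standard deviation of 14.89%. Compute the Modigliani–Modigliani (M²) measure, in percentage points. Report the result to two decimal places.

8.03

Sharpe = (Rp − Rf) / σp = (9.64% − 1.97%) / 18.85% = 0.4069
M² = Rf + Sharpe × σm = 1.97% + 0.4069 × 14.89% = 8.0287%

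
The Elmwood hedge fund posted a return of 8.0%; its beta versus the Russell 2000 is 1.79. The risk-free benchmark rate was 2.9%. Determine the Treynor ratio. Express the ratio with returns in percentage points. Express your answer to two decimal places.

2.85

Treynor = (Rp − Rf) / β = (8.0% − 2.9%) / 1.79 = 5.10 / 1.79 = 2.8492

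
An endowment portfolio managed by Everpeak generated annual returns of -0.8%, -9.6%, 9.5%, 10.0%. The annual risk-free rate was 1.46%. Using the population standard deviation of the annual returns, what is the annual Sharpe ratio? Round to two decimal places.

0.10

μ = (-0.8 − 9.6 + 9.5 + 10) / 4 = 2.2750%
Population σ = √[Σ(r − μ)² / 4] = √[262.3475 / 4] = √65.5869 = 8.0986%
Sharpe = (μ − rf) / σ = (2.2750 − 1.46) / 8.0986 = 0.8150 / 8.0986 = 0.1006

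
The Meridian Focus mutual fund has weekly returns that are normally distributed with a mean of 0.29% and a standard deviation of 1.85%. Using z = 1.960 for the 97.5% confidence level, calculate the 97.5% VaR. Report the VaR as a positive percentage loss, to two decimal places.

3.34

VaR (as % loss) = −(μ − z·σ) = −(0.29% − 1.960 × 1.85%) = −(-3.3360%) = 3.3360%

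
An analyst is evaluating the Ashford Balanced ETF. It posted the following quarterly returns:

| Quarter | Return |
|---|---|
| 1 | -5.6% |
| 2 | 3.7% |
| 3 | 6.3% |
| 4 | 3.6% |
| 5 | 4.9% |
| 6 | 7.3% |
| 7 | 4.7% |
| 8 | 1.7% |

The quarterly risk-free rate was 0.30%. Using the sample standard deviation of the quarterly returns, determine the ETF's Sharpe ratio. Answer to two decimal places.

0.76

r̄ = (-5.6 + 3.7 + 6.3 + 3.6 + 4.9 + 7.3 + 4.7 + 1.7) / 8 = 3.3250%
Σ(r − r̄)² = 111.5350; sample σ = √(111.5350/7) = 3.9917%
Sharpe = (r̄ − rf) / σ = (3.3250 − 0.3) / 3.9917 = 3.0250 / 3.9917 = 0.7578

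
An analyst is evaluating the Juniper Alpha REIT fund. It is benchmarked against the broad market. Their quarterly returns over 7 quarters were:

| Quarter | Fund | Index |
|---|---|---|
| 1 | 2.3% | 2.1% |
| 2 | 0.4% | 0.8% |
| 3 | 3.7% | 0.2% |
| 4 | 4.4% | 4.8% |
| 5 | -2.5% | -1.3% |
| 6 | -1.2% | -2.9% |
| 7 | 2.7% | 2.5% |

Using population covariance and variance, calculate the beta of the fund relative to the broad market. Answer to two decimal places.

r̄p = 1.4000%,  r̄m = 0.8857%
Cov = Σ(rp − r̄p)(rm − r̄m) / 7 = 4.5443
Var(rm) = Σ(rm − r̄m)² / 7 = 5.5698
β = Cov / Var = 4.5443 / 5.5698 = 0.8159

0.82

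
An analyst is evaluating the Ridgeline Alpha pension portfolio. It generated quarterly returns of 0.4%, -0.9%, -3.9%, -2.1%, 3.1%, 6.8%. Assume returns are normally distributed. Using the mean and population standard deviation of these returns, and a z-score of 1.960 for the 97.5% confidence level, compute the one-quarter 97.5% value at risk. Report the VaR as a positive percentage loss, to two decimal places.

6.34

Mean return r̄ = 3.40 / 6 = 0.5667%
Population std dev = √[74.5133 / 6] = 3.5240%
VaR = −(r̄ − z·σ) = −(0.5667 − 1.960 × 3.5240) = −(-6.3403) = 6.3403%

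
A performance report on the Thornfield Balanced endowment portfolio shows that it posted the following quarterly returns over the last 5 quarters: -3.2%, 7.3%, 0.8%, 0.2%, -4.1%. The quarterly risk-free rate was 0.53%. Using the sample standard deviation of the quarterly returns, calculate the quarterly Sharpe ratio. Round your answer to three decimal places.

-0.073

r̄ = (-3.2 + 7.3 + 0.8 + 0.2 − 4.1) / 5 = 0.2000%
Sample std dev = √[80.8200 / 4] = 4.4950%
Sharpe = (r̄ − rf) / σ = (0.2000 − 0.53) / 4.4950 = -0.3300 / 4.4950 = -0.0734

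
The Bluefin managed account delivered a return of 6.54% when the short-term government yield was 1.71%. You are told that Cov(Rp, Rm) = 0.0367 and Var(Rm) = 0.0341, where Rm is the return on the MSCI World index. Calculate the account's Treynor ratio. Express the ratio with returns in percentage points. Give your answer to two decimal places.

4.49

β = Cov / Var = 0.0367 / 0.0341 = 1.0762
Treynor = (Rp − Rf) / β = (6.54% − 1.71%) / 1.0762 = 4.83 / 1.0762 = 4.4880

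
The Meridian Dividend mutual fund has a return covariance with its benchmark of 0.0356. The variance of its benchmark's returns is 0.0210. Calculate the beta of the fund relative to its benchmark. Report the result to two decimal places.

1.70

β = Cov(Rp, Rm) / Var(Rm) = 0.0356 / 0.0210 = 1.6952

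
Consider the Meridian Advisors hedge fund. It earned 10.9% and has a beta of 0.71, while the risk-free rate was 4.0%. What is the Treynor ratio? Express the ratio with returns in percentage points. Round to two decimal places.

9.72

Treynor = (Rp − Rf) / β = (10.9% − 4.0%) / 0.71 = 6.90 / 0.71 = 9.7183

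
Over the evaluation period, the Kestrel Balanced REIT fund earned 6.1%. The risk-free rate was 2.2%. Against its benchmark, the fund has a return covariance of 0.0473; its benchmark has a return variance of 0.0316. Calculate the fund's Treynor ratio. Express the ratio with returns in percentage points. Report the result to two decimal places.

2.61

β = Cov / Var = 0.0473 / 0.0316 = 1.4968
Treynor = (Rp − Rf) / β = (6.1% − 2.2%) / 1.4968 = 3.90 / 1.4968 = 2.6056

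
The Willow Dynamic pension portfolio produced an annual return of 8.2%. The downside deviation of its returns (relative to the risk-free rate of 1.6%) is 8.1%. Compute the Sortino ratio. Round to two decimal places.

Sortino = (Rp − Rf) / σd = (8.2% − 1.6%) / 8.1% = 6.60% / 8.1% = 0.8148

0.81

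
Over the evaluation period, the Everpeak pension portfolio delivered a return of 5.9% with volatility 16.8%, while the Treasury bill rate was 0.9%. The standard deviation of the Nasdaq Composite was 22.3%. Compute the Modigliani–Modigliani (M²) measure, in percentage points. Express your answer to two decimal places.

7.54

Sharpe = (Rp − Rf) / σp = (5.9% − 0.9%) / 16.8% = 0.2976
M² = Rf + Sharpe × σm = 0.9% + 0.2976 × 22.3% = 7.5365%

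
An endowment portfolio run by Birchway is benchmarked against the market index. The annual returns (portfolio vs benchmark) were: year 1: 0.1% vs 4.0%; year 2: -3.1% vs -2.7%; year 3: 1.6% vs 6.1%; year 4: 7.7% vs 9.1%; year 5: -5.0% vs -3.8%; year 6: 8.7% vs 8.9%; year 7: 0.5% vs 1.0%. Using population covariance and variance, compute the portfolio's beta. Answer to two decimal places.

r̄p = 1.5000%,  r̄m = 3.2286%
Cov = Σ(rp − r̄p)(rm − r̄m) / 7 = 21.6614
Var(rm) = Σ(rm − r̄m)² / 7 = 23.5706
β = Cov / Var = 21.6614 / 23.5706 = 0.9190

0.92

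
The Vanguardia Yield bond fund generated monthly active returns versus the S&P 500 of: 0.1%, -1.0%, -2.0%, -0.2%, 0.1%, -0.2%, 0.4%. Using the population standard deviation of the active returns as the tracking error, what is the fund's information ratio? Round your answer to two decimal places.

-0.52

r̄ = (0.1 − 1 − 2 − 0.2 + 0.1 − 0.2 + 0.4) / 7 = -2.80 / 7 = -0.4000%
Population std dev = √[4.1400 / 7] = 0.7690%
IR = r̄ / tracking error = -0.4000 / 0.7690 = -0.5202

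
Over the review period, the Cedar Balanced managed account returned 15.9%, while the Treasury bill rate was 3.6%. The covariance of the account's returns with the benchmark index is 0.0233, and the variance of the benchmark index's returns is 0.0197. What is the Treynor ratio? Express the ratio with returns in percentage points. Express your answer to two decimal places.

β = Cov / Var = 0.0233 / 0.0197 = 1.1827
Treynor = (Rp − Rf) / β = (15.9% − 3.6%) / 1.1827 = 12.30 / 1.1827 = 10.3999

10.40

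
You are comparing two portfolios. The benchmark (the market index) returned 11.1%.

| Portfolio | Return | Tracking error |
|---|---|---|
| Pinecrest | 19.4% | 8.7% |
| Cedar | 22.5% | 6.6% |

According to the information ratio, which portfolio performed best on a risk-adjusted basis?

Pinecrest: IR = (19.4% − 11.1%) / 8.7% = 0.954
Cedar: IR = (22.5% − 11.1%) / 6.6% = 1.727
Highest: Cedar (1.727).

Cedar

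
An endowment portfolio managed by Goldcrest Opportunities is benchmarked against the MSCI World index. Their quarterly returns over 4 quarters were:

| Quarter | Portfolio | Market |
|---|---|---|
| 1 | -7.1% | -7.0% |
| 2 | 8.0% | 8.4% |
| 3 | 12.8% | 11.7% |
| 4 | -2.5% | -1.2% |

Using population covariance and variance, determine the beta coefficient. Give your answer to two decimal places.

r̄p = 2.8000%,  r̄m = 2.9750%
Cov = Σ(rp − r̄p)(rm − r̄m) / 4 = 59.0850
Var(rm) = Σ(rm − r̄m)² / 4 = 55.6219
β = Cov / Var = 59.0850 / 55.6219 = 1.0623

1.06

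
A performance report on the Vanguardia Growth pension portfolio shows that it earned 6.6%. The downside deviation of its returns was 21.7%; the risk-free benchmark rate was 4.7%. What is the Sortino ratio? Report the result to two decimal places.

0.09

Sortino = (Rp − Rf) / σd = (6.6% − 4.7%) / 21.7% = 1.90% / 21.7% = 0.0876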